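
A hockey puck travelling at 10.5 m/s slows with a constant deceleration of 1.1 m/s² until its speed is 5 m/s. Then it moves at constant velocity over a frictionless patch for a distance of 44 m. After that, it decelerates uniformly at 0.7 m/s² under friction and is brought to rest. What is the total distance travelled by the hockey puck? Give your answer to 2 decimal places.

Phase 1 (decelerating): v₀ = 10.5 m/s, a = -1.1 m/s².
v = v₀ + at → t = (5 − 10.5) / -1.1 = 5.00 s
v² = v₀² + 2aΔx → Δx = (5² − 10.5²)/(2·-1.1) = 38.8 m

Phase 2 (constant speed): v₀ = 5.00 m/s, a = 0 m/s².
Constant speed: t = d/v = 44/5.00 = 8.80 s

Phase 3 (decelerating): v₀ = 5.00 m/s, a = -0.7 m/s².
v = v₀ + at → t = (0 − 5.00) / -0.7 = 7.14 s
v² = v₀² + 2aΔx → Δx = (0² − 5.00²)/(2·-0.7) = 17.9 m
Total distance = 38.8 + 44.0 + 17.9 = 101 m

100.61 m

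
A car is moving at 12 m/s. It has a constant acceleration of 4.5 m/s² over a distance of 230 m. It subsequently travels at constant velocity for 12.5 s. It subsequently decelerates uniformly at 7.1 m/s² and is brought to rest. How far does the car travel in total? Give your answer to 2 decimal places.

974.08 m

Phase 1 (accelerating): v₀ = 12.0 m/s, a = 4.5 m/s².
v² = v₀² + 2aΔx = 12.0² + 2·4.5·230 = 2210 → v = 47.1 m/s
t = (v − v₀)/a = (47.1 − 12.0)/4.5 = 7.79 s

Phase 2 (constant speed): v₀ = 47.1 m/s, a = 0 m/s².
v = v₀ + at = 47.1 + (0)(12.5) = 47.1 m/s
Δx = v₀t + ½at² = 47.1·12.5 + 0.5·0·12.5² = 588 m

Phase 3 (decelerating): v₀ = 47.1 m/s, a = -7.1 m/s².
v = v₀ + at → t = (0 − 47.1) / -7.1 = 6.63 s
v² = v₀² + 2aΔx → Δx = (0² − 47.1²)/(2·-7.1) = 156 m
Total distance = 230 + 588 + 156 = 974 m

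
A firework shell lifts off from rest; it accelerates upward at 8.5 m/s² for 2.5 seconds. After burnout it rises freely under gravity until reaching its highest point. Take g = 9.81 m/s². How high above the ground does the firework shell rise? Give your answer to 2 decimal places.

49.58 m

Phase 1 (powered ascent): v₀ = 0 m/s, a = 8.5 m/s².
v = v₀ + at = 0 + (8.5)(2.5) = 21.2 m/s
Δx = v₀t + ½at² = 0·2.5 + 0.5·8.5·2.5² = 26.6 m

Phase 2 (coasting upward): v₀ = 21.2 m/s, a = -9.81 m/s².
v = v₀ + at → t = (0 − 21.2) / -9.81 = 2.17 s
v² = v₀² + 2aΔx → Δx = (0² − 21.2²)/(2·-9.81) = 23.0 m
Maximum height = 26.6 + 23.0 = 49.6 m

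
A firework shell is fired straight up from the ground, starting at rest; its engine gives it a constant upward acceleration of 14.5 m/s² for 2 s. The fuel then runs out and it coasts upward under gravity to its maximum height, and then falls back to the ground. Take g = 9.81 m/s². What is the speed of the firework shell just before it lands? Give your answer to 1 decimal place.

37.5 m/s

Phase 1 (powered ascent): v₀ = 0 m/s, a = 14.5 m/s².
v = v₀ + at = 0 + (14.5)(2) = 29.0 m/s
Δx = v₀t + ½at² = 0·2 + 0.5·14.5·2² = 29.0 m

Phase 2 (coasting upward): v₀ = 29.0 m/s, a = -9.81 m/s².
v = v₀ + at → t = (0 − 29.0) / -9.81 = 2.96 s
v² = v₀² + 2aΔx → Δx = (0² − 29.0²)/(2·-9.81) = 42.9 m

Phase 3 (free fall): v₀ = 0 m/s, a = -9.81 m/s².
Falls 71.9 m from rest: t = √(2·71.9/9.81) = 3.83 s; v = g·t = 37.5 m/s.
Impact speed = 37.5 m/s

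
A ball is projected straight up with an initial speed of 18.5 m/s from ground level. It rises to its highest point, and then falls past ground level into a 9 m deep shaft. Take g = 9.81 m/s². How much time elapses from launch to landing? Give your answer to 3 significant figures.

Phase 1 (rising): v₀ = 18.5 m/s, a = -9.81 m/s².
v = v₀ + at → t = (0 − 18.5) / -9.81 = 1.89 s
v² = v₀² + 2aΔx → Δx = (0² − 18.5²)/(2·-9.81) = 17.4 m

Phase 2 (falling): v₀ = 0 m/s, a = -9.81 m/s².
Falls 26.4 m from rest: t = √(2·26.4/9.81) = 2.32 s; v = g·t = 22.8 m/s.
Total time = 1.89 + 2.32 = 4.21 s

4.21 s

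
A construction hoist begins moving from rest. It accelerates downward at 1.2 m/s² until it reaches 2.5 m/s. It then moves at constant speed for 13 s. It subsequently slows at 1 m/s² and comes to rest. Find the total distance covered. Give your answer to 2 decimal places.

38.23 m

Phase 1 (accelerating): v₀ = 0 m/s, a = 1.2 m/s².
v = v₀ + at → t = (2.5 − 0) / 1.2 = 2.08 s
v² = v₀² + 2aΔx → Δx = (2.5² − 0²)/(2·1.2) = 2.60 m

Phase 2 (constant speed): v₀ = 2.50 m/s, a = 0 m/s².
v = v₀ + at = 2.50 + (0)(13) = 2.50 m/s
Δx = v₀t + ½at² = 2.50·13 + 0.5·0·13² = 32.5 m

Phase 3 (decelerating): v₀ = 2.50 m/s, a = -1 m/s².
v = v₀ + at → t = (0 − 2.50) / -1 = 2.50 s
v² = v₀² + 2aΔx → Δx = (0² − 2.50²)/(2·-1) = 3.12 m
Total distance = 2.60 + 32.5 + 3.12 = 38.2 m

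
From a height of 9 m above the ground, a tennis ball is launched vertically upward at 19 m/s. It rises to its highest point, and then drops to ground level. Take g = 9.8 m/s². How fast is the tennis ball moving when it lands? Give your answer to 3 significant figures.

23.2 m/s

Phase 1 (rising): v₀ = 19.0 m/s, a = -9.8 m/s².
v = v₀ + at → t = (0 − 19.0) / -9.8 = 1.94 s
v² = v₀² + 2aΔx → Δx = (0² − 19.0²)/(2·-9.8) = 18.4 m

Phase 2 (falling): v₀ = 0 m/s, a = -9.8 m/s².
Falls 27.4 m from rest: t = √(2·27.4/9.8) = 2.37 s; v = g·t = 23.2 m/s.
Final speed = 23.2 m/s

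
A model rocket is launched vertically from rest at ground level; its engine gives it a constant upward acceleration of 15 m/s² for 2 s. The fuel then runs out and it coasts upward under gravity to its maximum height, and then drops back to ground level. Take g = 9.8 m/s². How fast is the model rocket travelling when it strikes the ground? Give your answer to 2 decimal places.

Phase 1 (powered ascent): v₀ = 0 m/s, a = 15 m/s².
v = v₀ + at = 0 + (15)(2) = 30.0 m/s
Δx = v₀t + ½at² = 0·2 + 0.5·15·2² = 30.0 m

Phase 2 (coasting upward): v₀ = 30.0 m/s, a = -9.8 m/s².
v = v₀ + at → t = (0 − 30.0) / -9.8 = 3.06 s
v² = v₀² + 2aΔx → Δx = (0² − 30.0²)/(2·-9.8) = 45.9 m

Phase 3 (free fall): v₀ = 0 m/s, a = -9.8 m/s².
Falls 75.9 m from rest: t = √(2·75.9/9.8) = 3.94 s; v = g·t = 38.6 m/s.
Impact speed = 38.6 m/s

38.57 m/s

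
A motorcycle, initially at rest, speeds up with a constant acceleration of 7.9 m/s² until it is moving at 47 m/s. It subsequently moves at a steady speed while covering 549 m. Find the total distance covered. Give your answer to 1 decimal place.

688.8 m

Phase 1 (accelerating): v₀ = 0 m/s, a = 7.9 m/s².
v = v₀ + at → t = (47 − 0) / 7.9 = 5.95 s
v² = v₀² + 2aΔx → Δx = (47² − 0²)/(2·7.9) = 140 m

Phase 2 (constant speed): v₀ = 47.0 m/s, a = 0 m/s².
Constant speed: t = d/v = 549/47.0 = 11.7 s
Total distance = 140 + 549 = 689 m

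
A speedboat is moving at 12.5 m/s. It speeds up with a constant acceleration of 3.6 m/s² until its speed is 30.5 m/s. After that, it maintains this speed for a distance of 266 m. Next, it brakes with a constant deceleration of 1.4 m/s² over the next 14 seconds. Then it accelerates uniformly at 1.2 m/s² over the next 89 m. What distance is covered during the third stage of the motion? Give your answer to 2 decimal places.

Phase 1 (accelerating): v₀ = 12.5 m/s, a = 3.6 m/s².
v = v₀ + at → t = (30.5 − 12.5) / 3.6 = 5.00 s
v² = v₀² + 2aΔx → Δx = (30.5² − 12.5²)/(2·3.6) = 108 m

Phase 2 (constant speed): v₀ = 30.5 m/s, a = 0 m/s².
Constant speed: t = d/v = 266/30.5 = 8.72 s

Phase 3 (decelerating): v₀ = 30.5 m/s, a = -1.4 m/s².
v = v₀ + at = 30.5 + (-1.4)(14) = 10.9 m/s
Δx = v₀t + ½at² = 30.5·14 + 0.5·-1.4·14² = 290 m
Distance in phase 3 = 290 m

289.80 m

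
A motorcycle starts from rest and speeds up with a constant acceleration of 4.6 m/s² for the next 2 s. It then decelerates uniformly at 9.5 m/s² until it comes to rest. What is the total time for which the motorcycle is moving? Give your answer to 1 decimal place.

3.0 s

Phase 1 (accelerating): v₀ = 0 m/s, a = 4.6 m/s².
v = v₀ + at = 0 + (4.6)(2) = 9.20 m/s
Δx = v₀t + ½at² = 0·2 + 0.5·4.6·2² = 9.20 m

Phase 2 (decelerating): v₀ = 9.20 m/s, a = -9.5 m/s².
v = v₀ + at → t = (0 − 9.20) / -9.5 = 0.968 s
v² = v₀² + 2aΔx → Δx = (0² − 9.20²)/(2·-9.5) = 4.45 m
Total time = 2.00 + 0.968 = 2.97 s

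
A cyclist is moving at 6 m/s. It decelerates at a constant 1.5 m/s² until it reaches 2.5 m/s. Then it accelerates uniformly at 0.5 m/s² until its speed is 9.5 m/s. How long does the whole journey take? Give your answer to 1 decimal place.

16.3 s

Phase 1 (decelerating): v₀ = 6.00 m/s, a = -1.5 m/s².
v = v₀ + at → t = (2.5 − 6.00) / -1.5 = 2.33 s
v² = v₀² + 2aΔx → Δx = (2.5² − 6.00²)/(2·-1.5) = 9.92 m

Phase 2 (accelerating): v₀ = 2.50 m/s, a = 0.5 m/s².
v = v₀ + at → t = (9.5 − 2.50) / 0.5 = 14.0 s
v² = v₀² + 2aΔx → Δx = (9.5² − 2.50²)/(2·0.5) = 84.0 m
Total time = 2.33 + 14.0 = 16.3 s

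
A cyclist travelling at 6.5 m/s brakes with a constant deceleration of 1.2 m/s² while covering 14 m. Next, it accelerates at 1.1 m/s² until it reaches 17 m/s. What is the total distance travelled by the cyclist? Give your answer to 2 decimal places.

141.43 m

Phase 1 (decelerating): v₀ = 6.50 m/s, a = -1.2 m/s².
v² = v₀² + 2aΔx = 6.50² + 2·-1.2·14 = 8.65 → v = 2.94 m/s
t = (v − v₀)/a = (2.94 − 6.50)/-1.2 = 2.97 s

Phase 2 (accelerating): v₀ = 2.94 m/s, a = 1.1 m/s².
v = v₀ + at → t = (17 − 2.94) / 1.1 = 12.8 s
v² = v₀² + 2aΔx → Δx = (17² − 2.94²)/(2·1.1) = 127 m
Total distance = 14.0 + 127 = 141 m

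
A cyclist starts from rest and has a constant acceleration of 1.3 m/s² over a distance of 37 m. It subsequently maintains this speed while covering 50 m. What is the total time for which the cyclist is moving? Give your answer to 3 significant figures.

Phase 1 (accelerating): v₀ = 0 m/s, a = 1.3 m/s².
v² = v₀² + 2aΔx = 0² + 2·1.3·37 = 96.2 → v = 9.81 m/s
t = (v − v₀)/a = (9.81 − 0)/1.3 = 7.54 s

Phase 2 (constant speed): v₀ = 9.81 m/s, a = 0 m/s².
Constant speed: t = d/v = 50/9.81 = 5.10 s
Total time = 7.54 + 5.10 = 12.6 s

12.6 s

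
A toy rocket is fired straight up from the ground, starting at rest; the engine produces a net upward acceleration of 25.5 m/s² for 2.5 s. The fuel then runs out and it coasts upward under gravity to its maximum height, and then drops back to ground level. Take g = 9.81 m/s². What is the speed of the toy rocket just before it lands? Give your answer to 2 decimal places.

75.02 m/s

Phase 1 (powered ascent): v₀ = 0 m/s, a = 25.5 m/s².
v = v₀ + at = 0 + (25.5)(2.5) = 63.8 m/s
Δx = v₀t + ½at² = 0·2.5 + 0.5·25.5·2.5² = 79.7 m

Phase 2 (coasting upward): v₀ = 63.8 m/s, a = -9.81 m/s².
v = v₀ + at → t = (0 − 63.8) / -9.81 = 6.50 s
v² = v₀² + 2aΔx → Δx = (0² − 63.8²)/(2·-9.81) = 207 m

Phase 3 (free fall): v₀ = 0 m/s, a = -9.81 m/s².
Falls 287 m from rest: t = √(2·287/9.81) = 7.65 s; v = g·t = 75.0 m/s.
Impact speed = 75.0 m/s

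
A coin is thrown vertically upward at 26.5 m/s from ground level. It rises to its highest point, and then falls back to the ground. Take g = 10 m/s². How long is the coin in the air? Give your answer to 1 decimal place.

Phase 1 (rising): v₀ = 26.5 m/s, a = -10 m/s².
v = v₀ + at → t = (0 − 26.5) / -10 = 2.65 s
v² = v₀² + 2aΔx → Δx = (0² − 26.5²)/(2·-10) = 35.1 m

Phase 2 (falling): v₀ = 0 m/s, a = -10 m/s².
Falls 35.1 m from rest: t = √(2·35.1/10) = 2.65 s; v = g·t = 26.5 m/s.
Total time = 2.65 + 2.65 = 5.30 s

5.3 s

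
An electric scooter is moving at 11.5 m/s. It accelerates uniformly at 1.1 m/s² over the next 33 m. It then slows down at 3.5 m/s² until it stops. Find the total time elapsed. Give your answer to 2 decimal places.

Phase 1 (accelerating): v₀ = 11.5 m/s, a = 1.1 m/s².
v² = v₀² + 2aΔx = 11.5² + 2·1.1·33 = 205 → v = 14.3 m/s
t = (v − v₀)/a = (14.3 − 11.5)/1.1 = 2.56 s

Phase 2 (decelerating): v₀ = 14.3 m/s, a = -3.5 m/s².
v = v₀ + at → t = (0 − 14.3) / -3.5 = 4.09 s
v² = v₀² + 2aΔx → Δx = (0² − 14.3²)/(2·-3.5) = 29.3 m
Total time = 2.56 + 4.09 = 6.65 s

6.65 s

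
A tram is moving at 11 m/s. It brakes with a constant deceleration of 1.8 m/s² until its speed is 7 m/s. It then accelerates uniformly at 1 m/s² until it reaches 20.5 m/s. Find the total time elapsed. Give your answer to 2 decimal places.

Phase 1 (decelerating): v₀ = 11.0 m/s, a = -1.8 m/s².
v = v₀ + at → t = (7 − 11.0) / -1.8 = 2.22 s
v² = v₀² + 2aΔx → Δx = (7² − 11.0²)/(2·-1.8) = 20.0 m

Phase 2 (accelerating): v₀ = 7.00 m/s, a = 1 m/s².
v = v₀ + at → t = (20.5 − 7.00) / 1 = 13.5 s
v² = v₀² + 2aΔx → Δx = (20.5² − 7.00²)/(2·1) = 186 m
Total time = 2.22 + 13.5 = 15.7 s

15.72 s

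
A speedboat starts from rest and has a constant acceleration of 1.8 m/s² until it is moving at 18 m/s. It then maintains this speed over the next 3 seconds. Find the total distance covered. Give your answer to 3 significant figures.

144 m

Phase 1 (accelerating): v₀ = 0 m/s, a = 1.8 m/s².
v = v₀ + at → t = (18 − 0) / 1.8 = 10.0 s
v² = v₀² + 2aΔx → Δx = (18² − 0²)/(2·1.8) = 90.0 m

Phase 2 (constant speed): v₀ = 18.0 m/s, a = 0 m/s².
v = v₀ + at = 18.0 + (0)(3) = 18.0 m/s
Δx = v₀t + ½at² = 18.0·3 + 0.5·0·3² = 54.0 m
Total distance = 90.0 + 54.0 = 144 m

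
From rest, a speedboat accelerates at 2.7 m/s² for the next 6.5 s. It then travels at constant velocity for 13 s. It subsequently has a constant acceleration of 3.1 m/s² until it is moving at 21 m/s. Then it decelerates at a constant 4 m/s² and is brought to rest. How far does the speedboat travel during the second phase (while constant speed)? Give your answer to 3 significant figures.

Phase 1 (accelerating): v₀ = 0 m/s, a = 2.7 m/s².
v = v₀ + at = 0 + (2.7)(6.5) = 17.6 m/s
Δx = v₀t + ½at² = 0·6.5 + 0.5·2.7·6.5² = 57.0 m

Phase 2 (constant speed): v₀ = 17.6 m/s, a = 0 m/s².
v = v₀ + at = 17.6 + (0)(13) = 17.6 m/s
Δx = v₀t + ½at² = 17.6·13 + 0.5·0·13² = 228 m
Distance in phase 2 = 228 m

228 m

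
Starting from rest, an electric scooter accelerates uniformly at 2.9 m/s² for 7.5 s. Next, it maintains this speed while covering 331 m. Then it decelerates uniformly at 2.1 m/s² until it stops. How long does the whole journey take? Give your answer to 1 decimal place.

33.1 s

Phase 1 (accelerating): v₀ = 0 m/s, a = 2.9 m/s².
v = v₀ + at = 0 + (2.9)(7.5) = 21.8 m/s
Δx = v₀t + ½at² = 0·7.5 + 0.5·2.9·7.5² = 81.6 m

Phase 2 (constant speed): v₀ = 21.8 m/s, a = 0 m/s².
Constant speed: t = d/v = 331/21.8 = 15.2 s

Phase 3 (decelerating): v₀ = 21.8 m/s, a = -2.1 m/s².
v = v₀ + at → t = (0 − 21.8) / -2.1 = 10.4 s
v² = v₀² + 2aΔx → Δx = (0² − 21.8²)/(2·-2.1) = 113 m
Total time = 7.50 + 15.2 + 10.4 = 33.1 s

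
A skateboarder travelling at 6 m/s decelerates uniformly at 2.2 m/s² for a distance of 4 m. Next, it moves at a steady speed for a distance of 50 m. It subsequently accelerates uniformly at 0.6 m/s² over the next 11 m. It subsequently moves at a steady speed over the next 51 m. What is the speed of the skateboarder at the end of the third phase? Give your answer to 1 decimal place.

Phase 1 (decelerating): v₀ = 6.00 m/s, a = -2.2 m/s².
v² = v₀² + 2aΔx = 6.00² + 2·-2.2·4 = 18.4 → v = 4.29 m/s
t = (v − v₀)/a = (4.29 − 6.00)/-2.2 = 0.777 s

Phase 2 (constant speed): v₀ = 4.29 m/s, a = 0 m/s².
Constant speed: t = d/v = 50/4.29 = 11.7 s

Phase 3 (accelerating): v₀ = 4.29 m/s, a = 0.6 m/s².
v² = v₀² + 2aΔx = 4.29² + 2·0.6·11 = 31.6 → v = 5.62 m/s
t = (v − v₀)/a = (5.62 − 4.29)/0.6 = 2.22 s
Speed at end of phase 3 = 5.62 m/s

5.6 m/s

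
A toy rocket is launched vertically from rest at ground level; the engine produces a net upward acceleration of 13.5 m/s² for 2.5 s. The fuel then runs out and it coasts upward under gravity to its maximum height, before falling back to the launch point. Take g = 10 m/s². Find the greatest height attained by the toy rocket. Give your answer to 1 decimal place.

Phase 1 (powered ascent): v₀ = 0 m/s, a = 13.5 m/s².
v = v₀ + at = 0 + (13.5)(2.5) = 33.8 m/s
Δx = v₀t + ½at² = 0·2.5 + 0.5·13.5·2.5² = 42.2 m

Phase 2 (coasting upward): v₀ = 33.8 m/s, a = -10 m/s².
v = v₀ + at → t = (0 − 33.8) / -10 = 3.38 s
v² = v₀² + 2aΔx → Δx = (0² − 33.8²)/(2·-10) = 57.0 m
Maximum height = 42.2 + 57.0 = 99.1 m

99.1 m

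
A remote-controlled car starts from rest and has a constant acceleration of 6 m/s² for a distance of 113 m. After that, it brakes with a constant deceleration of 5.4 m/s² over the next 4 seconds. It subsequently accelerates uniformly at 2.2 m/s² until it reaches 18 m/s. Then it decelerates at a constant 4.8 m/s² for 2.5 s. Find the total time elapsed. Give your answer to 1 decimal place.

13.9 s

Phase 1 (accelerating): v₀ = 0 m/s, a = 6 m/s².
v² = v₀² + 2aΔx = 0² + 2·6·113 = 1360 → v = 36.8 m/s
t = (v − v₀)/a = (36.8 − 0)/6 = 6.14 s

Phase 2 (decelerating): v₀ = 36.8 m/s, a = -5.4 m/s².
v = v₀ + at = 36.8 + (-5.4)(4) = 15.2 m/s
Δx = v₀t + ½at² = 36.8·4 + 0.5·-5.4·4² = 104 m

Phase 3 (accelerating): v₀ = 15.2 m/s, a = 2.2 m/s².
v = v₀ + at → t = (18 − 15.2) / 2.2 = 1.26 s
v² = v₀² + 2aΔx → Δx = (18² − 15.2²)/(2·2.2) = 21.0 m

Phase 4 (decelerating): v₀ = 18.0 m/s, a = -4.8 m/s².
v = v₀ + at = 18.0 + (-4.8)(2.5) = 6.00 m/s
Δx = v₀t + ½at² = 18.0·2.5 + 0.5·-4.8·2.5² = 30.0 m
Total time = 6.14 + 4.00 + 1.26 + 2.50 = 13.9 s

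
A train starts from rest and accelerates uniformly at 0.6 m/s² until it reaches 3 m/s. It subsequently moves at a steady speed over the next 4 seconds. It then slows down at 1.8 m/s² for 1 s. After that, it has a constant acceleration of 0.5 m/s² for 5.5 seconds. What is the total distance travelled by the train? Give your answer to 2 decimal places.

Phase 1 (accelerating): v₀ = 0 m/s, a = 0.6 m/s².
v = v₀ + at → t = (3 − 0) / 0.6 = 5.00 s
v² = v₀² + 2aΔx → Δx = (3² − 0²)/(2·0.6) = 7.50 m

Phase 2 (constant speed): v₀ = 3.00 m/s, a = 0 m/s².
v = v₀ + at = 3.00 + (0)(4) = 3.00 m/s
Δx = v₀t + ½at² = 3.00·4 + 0.5·0·4² = 12.0 m

Phase 3 (decelerating): v₀ = 3.00 m/s, a = -1.8 m/s².
v = v₀ + at = 3.00 + (-1.8)(1) = 1.20 m/s
Δx = v₀t + ½at² = 3.00·1 + 0.5·-1.8·1² = 2.10 m

Phase 4 (accelerating): v₀ = 1.20 m/s, a = 0.5 m/s².
v = v₀ + at = 1.20 + (0.5)(5.5) = 3.95 m/s
Δx = v₀t + ½at² = 1.20·5.5 + 0.5·0.5·5.5² = 14.2 m
Total distance = 7.50 + 12.0 + 2.10 + 14.2 = 35.8 m

35.76 m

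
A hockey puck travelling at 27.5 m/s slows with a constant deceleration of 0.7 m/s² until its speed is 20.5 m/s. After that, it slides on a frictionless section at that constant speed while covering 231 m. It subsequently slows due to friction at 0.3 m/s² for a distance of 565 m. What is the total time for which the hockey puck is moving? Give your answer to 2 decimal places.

59.56 s

Phase 1 (decelerating): v₀ = 27.5 m/s, a = -0.7 m/s².
v = v₀ + at → t = (20.5 − 27.5) / -0.7 = 10.0 s
v² = v₀² + 2aΔx → Δx = (20.5² − 27.5²)/(2·-0.7) = 240 m

Phase 2 (constant speed): v₀ = 20.5 m/s, a = 0 m/s².
Constant speed: t = d/v = 231/20.5 = 11.3 s

Phase 3 (decelerating): v₀ = 20.5 m/s, a = -0.3 m/s².
v² = v₀² + 2aΔx = 20.5² + 2·-0.3·565 = 81.2 → v = 9.01 m/s
t = (v − v₀)/a = (9.01 − 20.5)/-0.3 = 38.3 s
Total time = 10.0 + 11.3 + 38.3 = 59.6 s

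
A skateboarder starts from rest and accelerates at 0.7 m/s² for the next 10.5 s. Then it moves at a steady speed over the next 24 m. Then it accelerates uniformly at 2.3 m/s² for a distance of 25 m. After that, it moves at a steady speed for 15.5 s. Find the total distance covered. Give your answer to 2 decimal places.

289.10 m

Phase 1 (accelerating): v₀ = 0 m/s, a = 0.7 m/s².
v = v₀ + at = 0 + (0.7)(10.5) = 7.35 m/s
Δx = v₀t + ½at² = 0·10.5 + 0.5·0.7·10.5² = 38.6 m

Phase 2 (constant speed): v₀ = 7.35 m/s, a = 0 m/s².
Constant speed: t = d/v = 24/7.35 = 3.27 s

Phase 3 (accelerating): v₀ = 7.35 m/s, a = 2.3 m/s².
v² = v₀² + 2aΔx = 7.35² + 2·2.3·25 = 169 → v = 13.0 m/s
t = (v − v₀)/a = (13.0 − 7.35)/2.3 = 2.46 s

Phase 4 (constant speed): v₀ = 13.0 m/s, a = 0 m/s².
v = v₀ + at = 13.0 + (0)(15.5) = 13.0 m/s
Δx = v₀t + ½at² = 13.0·15.5 + 0.5·0·15.5² = 202 m
Total distance = 38.6 + 24.0 + 25.0 + 202 = 289 m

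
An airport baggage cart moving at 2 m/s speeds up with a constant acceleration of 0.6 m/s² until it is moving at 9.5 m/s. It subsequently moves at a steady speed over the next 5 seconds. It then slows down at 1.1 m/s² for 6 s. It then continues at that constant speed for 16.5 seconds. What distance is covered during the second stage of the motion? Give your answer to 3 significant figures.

Phase 1 (accelerating): v₀ = 2.00 m/s, a = 0.6 m/s².
v = v₀ + at → t = (9.5 − 2.00) / 0.6 = 12.5 s
v² = v₀² + 2aΔx → Δx = (9.5² − 2.00²)/(2·0.6) = 71.9 m

Phase 2 (constant speed): v₀ = 9.50 m/s, a = 0 m/s².
v = v₀ + at = 9.50 + (0)(5) = 9.50 m/s
Δx = v₀t + ½at² = 9.50·5 + 0.5·0·5² = 47.5 m
Distance in phase 2 = 47.5 m

47.5 m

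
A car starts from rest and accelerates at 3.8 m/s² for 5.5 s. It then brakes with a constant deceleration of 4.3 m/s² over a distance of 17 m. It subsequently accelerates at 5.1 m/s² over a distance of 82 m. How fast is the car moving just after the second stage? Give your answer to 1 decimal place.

Phase 1 (accelerating): v₀ = 0 m/s, a = 3.8 m/s².
v = v₀ + at = 0 + (3.8)(5.5) = 20.9 m/s
Δx = v₀t + ½at² = 0·5.5 + 0.5·3.8·5.5² = 57.5 m

Phase 2 (decelerating): v₀ = 20.9 m/s, a = -4.3 m/s².
v² = v₀² + 2aΔx = 20.9² + 2·-4.3·17 = 291 → v = 17.0 m/s
t = (v − v₀)/a = (17.0 − 20.9)/-4.3 = 0.896 s
Speed at end of phase 2 = 17.0 m/s

17.0 m/s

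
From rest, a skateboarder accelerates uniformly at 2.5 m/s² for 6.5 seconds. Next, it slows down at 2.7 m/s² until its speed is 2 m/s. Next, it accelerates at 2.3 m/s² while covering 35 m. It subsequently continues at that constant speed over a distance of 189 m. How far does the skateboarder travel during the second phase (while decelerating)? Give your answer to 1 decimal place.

Phase 1 (accelerating): v₀ = 0 m/s, a = 2.5 m/s².
v = v₀ + at = 0 + (2.5)(6.5) = 16.2 m/s
Δx = v₀t + ½at² = 0·6.5 + 0.5·2.5·6.5² = 52.8 m

Phase 2 (decelerating): v₀ = 16.2 m/s, a = -2.7 m/s².
v = v₀ + at → t = (2 − 16.2) / -2.7 = 5.28 s
v² = v₀² + 2aΔx → Δx = (2² − 16.2²)/(2·-2.7) = 48.2 m
Distance in phase 2 = 48.2 m

48.2 m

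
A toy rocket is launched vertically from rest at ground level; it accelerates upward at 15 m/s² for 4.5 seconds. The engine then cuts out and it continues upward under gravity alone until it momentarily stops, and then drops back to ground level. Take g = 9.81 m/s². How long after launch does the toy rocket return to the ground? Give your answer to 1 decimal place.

Phase 1 (powered ascent): v₀ = 0 m/s, a = 15 m/s².
v = v₀ + at = 0 + (15)(4.5) = 67.5 m/s
Δx = v₀t + ½at² = 0·4.5 + 0.5·15·4.5² = 152 m

Phase 2 (coasting upward): v₀ = 67.5 m/s, a = -9.81 m/s².
v = v₀ + at → t = (0 − 67.5) / -9.81 = 6.88 s
v² = v₀² + 2aΔx → Δx = (0² − 67.5²)/(2·-9.81) = 232 m

Phase 3 (free fall): v₀ = 0 m/s, a = -9.81 m/s².
Falls 384 m from rest: t = √(2·384/9.81) = 8.85 s; v = g·t = 86.8 m/s.
Total time = 4.50 + 6.88 + 8.85 = 20.2 s

20.2 s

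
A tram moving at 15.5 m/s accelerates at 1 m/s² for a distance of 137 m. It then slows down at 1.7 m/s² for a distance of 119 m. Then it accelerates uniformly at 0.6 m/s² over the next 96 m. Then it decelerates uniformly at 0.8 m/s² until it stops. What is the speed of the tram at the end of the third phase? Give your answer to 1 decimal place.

15.0 m/s

Phase 1 (accelerating): v₀ = 15.5 m/s, a = 1 m/s².
v² = v₀² + 2aΔx = 15.5² + 2·1·137 = 514 → v = 22.7 m/s
t = (v − v₀)/a = (22.7 − 15.5)/1 = 7.18 s

Phase 2 (decelerating): v₀ = 22.7 m/s, a = -1.7 m/s².
v² = v₀² + 2aΔx = 22.7² + 2·-1.7·119 = 110 → v = 10.5 m/s
t = (v − v₀)/a = (10.5 − 22.7)/-1.7 = 7.18 s

Phase 3 (accelerating): v₀ = 10.5 m/s, a = 0.6 m/s².
v² = v₀² + 2aΔx = 10.5² + 2·0.6·96 = 225 → v = 15.0 m/s
t = (v − v₀)/a = (15.0 − 10.5)/0.6 = 7.54 s
Speed at end of phase 3 = 15.0 m/s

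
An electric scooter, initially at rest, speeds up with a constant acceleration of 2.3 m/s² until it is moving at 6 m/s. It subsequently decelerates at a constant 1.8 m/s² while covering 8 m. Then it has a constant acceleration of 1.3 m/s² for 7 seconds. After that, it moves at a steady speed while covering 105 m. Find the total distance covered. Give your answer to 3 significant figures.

Phase 1 (accelerating): v₀ = 0 m/s, a = 2.3 m/s².
v = v₀ + at → t = (6 − 0) / 2.3 = 2.61 s
v² = v₀² + 2aΔx → Δx = (6² − 0²)/(2·2.3) = 7.83 m

Phase 2 (decelerating): v₀ = 6.00 m/s, a = -1.8 m/s².
v² = v₀² + 2aΔx = 6.00² + 2·-1.8·8 = 7.20 → v = 2.68 m/s
t = (v − v₀)/a = (2.68 − 6.00)/-1.8 = 1.84 s

Phase 3 (accelerating): v₀ = 2.68 m/s, a = 1.3 m/s².
v = v₀ + at = 2.68 + (1.3)(7) = 11.8 m/s
Δx = v₀t + ½at² = 2.68·7 + 0.5·1.3·7² = 50.6 m

Phase 4 (constant speed): v₀ = 11.8 m/s, a = 0 m/s².
Constant speed: t = d/v = 105/11.8 = 8.91 s
Total distance = 7.83 + 8.00 + 50.6 + 105 = 171 m

171 m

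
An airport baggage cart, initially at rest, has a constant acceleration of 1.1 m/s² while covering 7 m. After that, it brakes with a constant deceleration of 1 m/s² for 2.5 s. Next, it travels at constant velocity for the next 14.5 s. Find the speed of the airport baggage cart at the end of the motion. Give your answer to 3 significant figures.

1.42 m/s

Phase 1 (accelerating): v₀ = 0 m/s, a = 1.1 m/s².
v² = v₀² + 2aΔx = 0² + 2·1.1·7 = 15.4 → v = 3.92 m/s
t = (v − v₀)/a = (3.92 − 0)/1.1 = 3.57 s

Phase 2 (decelerating): v₀ = 3.92 m/s, a = -1 m/s².
v = v₀ + at = 3.92 + (-1)(2.5) = 1.42 m/s
Δx = v₀t + ½at² = 3.92·2.5 + 0.5·-1·2.5² = 6.69 m

Phase 3 (constant speed): v₀ = 1.42 m/s, a = 0 m/s².
v = v₀ + at = 1.42 + (0)(14.5) = 1.42 m/s
Δx = v₀t + ½at² = 1.42·14.5 + 0.5·0·14.5² = 20.7 m
Final speed = 1.42 m/s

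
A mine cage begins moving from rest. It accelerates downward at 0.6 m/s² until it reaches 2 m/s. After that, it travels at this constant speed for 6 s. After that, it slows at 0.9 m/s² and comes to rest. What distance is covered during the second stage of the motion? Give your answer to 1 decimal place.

12.0 m

Phase 1 (accelerating): v₀ = 0 m/s, a = 0.6 m/s².
v = v₀ + at → t = (2 − 0) / 0.6 = 3.33 s
v² = v₀² + 2aΔx → Δx = (2² − 0²)/(2·0.6) = 3.33 m

Phase 2 (constant speed): v₀ = 2.00 m/s, a = 0 m/s².
v = v₀ + at = 2.00 + (0)(6) = 2.00 m/s
Δx = v₀t + ½at² = 2.00·6 + 0.5·0·6² = 12.0 m
Distance in phase 2 = 12.0 m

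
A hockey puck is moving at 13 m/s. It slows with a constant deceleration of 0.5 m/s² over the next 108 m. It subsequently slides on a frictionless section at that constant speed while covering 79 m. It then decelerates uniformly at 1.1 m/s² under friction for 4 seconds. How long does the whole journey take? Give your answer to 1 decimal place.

24.5 s

Phase 1 (decelerating): v₀ = 13.0 m/s, a = -0.5 m/s².
v² = v₀² + 2aΔx = 13.0² + 2·-0.5·108 = 61.0 → v = 7.81 m/s
t = (v − v₀)/a = (7.81 − 13.0)/-0.5 = 10.4 s

Phase 2 (constant speed): v₀ = 7.81 m/s, a = 0 m/s².
Constant speed: t = d/v = 79/7.81 = 10.1 s

Phase 3 (decelerating): v₀ = 7.81 m/s, a = -1.1 m/s².
v = v₀ + at = 7.81 + (-1.1)(4) = 3.41 m/s
Δx = v₀t + ½at² = 7.81·4 + 0.5·-1.1·4² = 22.4 m
Total time = 10.4 + 10.1 + 4.00 = 24.5 s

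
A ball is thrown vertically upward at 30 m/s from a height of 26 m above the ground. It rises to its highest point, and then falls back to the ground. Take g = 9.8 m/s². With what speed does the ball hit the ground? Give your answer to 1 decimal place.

37.5 m/s

Phase 1 (rising): v₀ = 30.0 m/s, a = -9.8 m/s².
v = v₀ + at → t = (0 − 30.0) / -9.8 = 3.06 s
v² = v₀² + 2aΔx → Δx = (0² − 30.0²)/(2·-9.8) = 45.9 m

Phase 2 (falling): v₀ = 0 m/s, a = -9.8 m/s².
Falls 71.9 m from rest: t = √(2·71.9/9.8) = 3.83 s; v = g·t = 37.5 m/s.
Final speed = 37.5 m/s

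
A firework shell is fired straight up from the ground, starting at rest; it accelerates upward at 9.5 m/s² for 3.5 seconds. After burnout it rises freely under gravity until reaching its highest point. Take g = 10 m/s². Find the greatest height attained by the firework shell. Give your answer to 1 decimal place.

Phase 1 (powered ascent): v₀ = 0 m/s, a = 9.5 m/s².
v = v₀ + at = 0 + (9.5)(3.5) = 33.2 m/s
Δx = v₀t + ½at² = 0·3.5 + 0.5·9.5·3.5² = 58.2 m

Phase 2 (coasting upward): v₀ = 33.2 m/s, a = -10 m/s².
v = v₀ + at → t = (0 − 33.2) / -10 = 3.33 s
v² = v₀² + 2aΔx → Δx = (0² − 33.2²)/(2·-10) = 55.3 m
Maximum height = 58.2 + 55.3 = 113 m

113.5 m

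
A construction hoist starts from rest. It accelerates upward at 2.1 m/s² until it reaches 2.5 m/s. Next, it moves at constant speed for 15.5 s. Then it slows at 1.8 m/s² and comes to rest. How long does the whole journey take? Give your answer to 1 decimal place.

18.1 s

Phase 1 (accelerating): v₀ = 0 m/s, a = 2.1 m/s².
v = v₀ + at → t = (2.5 − 0) / 2.1 = 1.19 s
v² = v₀² + 2aΔx → Δx = (2.5² − 0²)/(2·2.1) = 1.49 m

Phase 2 (constant speed): v₀ = 2.50 m/s, a = 0 m/s².
v = v₀ + at = 2.50 + (0)(15.5) = 2.50 m/s
Δx = v₀t + ½at² = 2.50·15.5 + 0.5·0·15.5² = 38.8 m

Phase 3 (decelerating): v₀ = 2.50 m/s, a = -1.8 m/s².
v = v₀ + at → t = (0 − 2.50) / -1.8 = 1.39 s
v² = v₀² + 2aΔx → Δx = (0² − 2.50²)/(2·-1.8) = 1.74 m
Total time = 1.19 + 15.5 + 1.39 = 18.1 s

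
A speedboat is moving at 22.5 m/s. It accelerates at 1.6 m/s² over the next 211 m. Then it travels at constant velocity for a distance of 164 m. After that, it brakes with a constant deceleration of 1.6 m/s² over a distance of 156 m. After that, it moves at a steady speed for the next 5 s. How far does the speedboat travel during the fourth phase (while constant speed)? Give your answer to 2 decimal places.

Phase 1 (accelerating): v₀ = 22.5 m/s, a = 1.6 m/s².
v² = v₀² + 2aΔx = 22.5² + 2·1.6·211 = 1180 → v = 34.4 m/s
t = (v − v₀)/a = (34.4 − 22.5)/1.6 = 7.42 s

Phase 2 (constant speed): v₀ = 34.4 m/s, a = 0 m/s².
Constant speed: t = d/v = 164/34.4 = 4.77 s

Phase 3 (decelerating): v₀ = 34.4 m/s, a = -1.6 m/s².
v² = v₀² + 2aΔx = 34.4² + 2·-1.6·156 = 682 → v = 26.1 m/s
t = (v − v₀)/a = (26.1 − 34.4)/-1.6 = 5.16 s

Phase 4 (constant speed): v₀ = 26.1 m/s, a = 0 m/s².
v = v₀ + at = 26.1 + (0)(5) = 26.1 m/s
Δx = v₀t + ½at² = 26.1·5 + 0.5·0·5² = 131 m
Distance in phase 4 = 131 m

130.60 m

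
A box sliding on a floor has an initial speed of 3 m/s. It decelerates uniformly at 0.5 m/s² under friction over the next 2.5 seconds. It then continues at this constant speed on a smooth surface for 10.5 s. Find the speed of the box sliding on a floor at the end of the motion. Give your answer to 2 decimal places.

Phase 1 (decelerating): v₀ = 3.00 m/s, a = -0.5 m/s².
v = v₀ + at = 3.00 + (-0.5)(2.5) = 1.75 m/s
Δx = v₀t + ½at² = 3.00·2.5 + 0.5·-0.5·2.5² = 5.94 m

Phase 2 (constant speed): v₀ = 1.75 m/s, a = 0 m/s².
v = v₀ + at = 1.75 + (0)(10.5) = 1.75 m/s
Δx = v₀t + ½at² = 1.75·10.5 + 0.5·0·10.5² = 18.4 m
Final speed = 1.75 m/s

1.75 m/s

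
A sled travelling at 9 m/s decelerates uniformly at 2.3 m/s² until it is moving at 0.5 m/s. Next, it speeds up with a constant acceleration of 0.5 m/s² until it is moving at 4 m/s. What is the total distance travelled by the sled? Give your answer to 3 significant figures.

33.3 m

Phase 1 (decelerating): v₀ = 9.00 m/s, a = -2.3 m/s².
v = v₀ + at → t = (0.5 − 9.00) / -2.3 = 3.70 s
v² = v₀² + 2aΔx → Δx = (0.5² − 9.00²)/(2·-2.3) = 17.6 m

Phase 2 (accelerating): v₀ = 0.500 m/s, a = 0.5 m/s².
v = v₀ + at → t = (4 − 0.500) / 0.5 = 7.00 s
v² = v₀² + 2aΔx → Δx = (4² − 0.500²)/(2·0.5) = 15.8 m
Total distance = 17.6 + 15.8 = 33.3 m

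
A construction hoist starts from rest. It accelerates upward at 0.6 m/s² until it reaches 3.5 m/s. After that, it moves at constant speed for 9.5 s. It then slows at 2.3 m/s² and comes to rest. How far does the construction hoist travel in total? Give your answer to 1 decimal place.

Phase 1 (accelerating): v₀ = 0 m/s, a = 0.6 m/s².
v = v₀ + at → t = (3.5 − 0) / 0.6 = 5.83 s
v² = v₀² + 2aΔx → Δx = (3.5² − 0²)/(2·0.6) = 10.2 m

Phase 2 (constant speed): v₀ = 3.50 m/s, a = 0 m/s².
v = v₀ + at = 3.50 + (0)(9.5) = 3.50 m/s
Δx = v₀t + ½at² = 3.50·9.5 + 0.5·0·9.5² = 33.2 m

Phase 3 (decelerating): v₀ = 3.50 m/s, a = -2.3 m/s².
v = v₀ + at → t = (0 − 3.50) / -2.3 = 1.52 s
v² = v₀² + 2aΔx → Δx = (0² − 3.50²)/(2·-2.3) = 2.66 m
Total distance = 10.2 + 33.2 + 2.66 = 46.1 m

46.1 m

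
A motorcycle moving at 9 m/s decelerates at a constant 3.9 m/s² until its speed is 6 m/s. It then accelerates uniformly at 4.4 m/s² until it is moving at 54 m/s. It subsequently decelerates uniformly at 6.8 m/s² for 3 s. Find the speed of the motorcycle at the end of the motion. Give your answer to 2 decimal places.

33.60 m/s

Phase 1 (decelerating): v₀ = 9.00 m/s, a = -3.9 m/s².
v = v₀ + at → t = (6 − 9.00) / -3.9 = 0.769 s
v² = v₀² + 2aΔx → Δx = (6² − 9.00²)/(2·-3.9) = 5.77 m

Phase 2 (accelerating): v₀ = 6.00 m/s, a = 4.4 m/s².
v = v₀ + at → t = (54 − 6.00) / 4.4 = 10.9 s
v² = v₀² + 2aΔx → Δx = (54² − 6.00²)/(2·4.4) = 327 m

Phase 3 (decelerating): v₀ = 54.0 m/s, a = -6.8 m/s².
v = v₀ + at = 54.0 + (-6.8)(3) = 33.6 m/s
Δx = v₀t + ½at² = 54.0·3 + 0.5·-6.8·3² = 131 m
Final speed = 33.6 m/s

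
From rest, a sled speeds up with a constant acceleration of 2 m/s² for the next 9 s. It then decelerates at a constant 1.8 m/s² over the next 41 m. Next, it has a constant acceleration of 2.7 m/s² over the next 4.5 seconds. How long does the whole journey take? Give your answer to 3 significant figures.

16.1 s

Phase 1 (accelerating): v₀ = 0 m/s, a = 2 m/s².
v = v₀ + at = 0 + (2)(9) = 18.0 m/s
Δx = v₀t + ½at² = 0·9 + 0.5·2·9² = 81.0 m

Phase 2 (decelerating): v₀ = 18.0 m/s, a = -1.8 m/s².
v² = v₀² + 2aΔx = 18.0² + 2·-1.8·41 = 176 → v = 13.3 m/s
t = (v − v₀)/a = (13.3 − 18.0)/-1.8 = 2.62 s

Phase 3 (accelerating): v₀ = 13.3 m/s, a = 2.7 m/s².
v = v₀ + at = 13.3 + (2.7)(4.5) = 25.4 m/s
Δx = v₀t + ½at² = 13.3·4.5 + 0.5·2.7·4.5² = 87.1 m
Total time = 9.00 + 2.62 + 4.50 = 16.1 s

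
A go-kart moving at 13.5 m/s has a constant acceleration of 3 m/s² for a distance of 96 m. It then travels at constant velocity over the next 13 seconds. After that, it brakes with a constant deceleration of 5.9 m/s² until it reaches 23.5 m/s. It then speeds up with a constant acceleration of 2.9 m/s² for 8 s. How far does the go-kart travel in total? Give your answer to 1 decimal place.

Phase 1 (accelerating): v₀ = 13.5 m/s, a = 3 m/s².
v² = v₀² + 2aΔx = 13.5² + 2·3·96 = 758 → v = 27.5 m/s
t = (v − v₀)/a = (27.5 − 13.5)/3 = 4.68 s

Phase 2 (constant speed): v₀ = 27.5 m/s, a = 0 m/s².
v = v₀ + at = 27.5 + (0)(13) = 27.5 m/s
Δx = v₀t + ½at² = 27.5·13 + 0.5·0·13² = 358 m

Phase 3 (decelerating): v₀ = 27.5 m/s, a = -5.9 m/s².
v = v₀ + at → t = (23.5 − 27.5) / -5.9 = 0.684 s
v² = v₀² + 2aΔx → Δx = (23.5² − 27.5²)/(2·-5.9) = 17.5 m

Phase 4 (accelerating): v₀ = 23.5 m/s, a = 2.9 m/s².
v = v₀ + at = 23.5 + (2.9)(8) = 46.7 m/s
Δx = v₀t + ½at² = 23.5·8 + 0.5·2.9·8² = 281 m
Total distance = 96.0 + 358 + 17.5 + 281 = 752 m

752.2 m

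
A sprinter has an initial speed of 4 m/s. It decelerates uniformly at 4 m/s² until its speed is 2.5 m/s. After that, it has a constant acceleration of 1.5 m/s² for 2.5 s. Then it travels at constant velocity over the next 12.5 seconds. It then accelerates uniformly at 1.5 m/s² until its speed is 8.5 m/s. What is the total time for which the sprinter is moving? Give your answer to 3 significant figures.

16.9 s

Phase 1 (decelerating): v₀ = 4.00 m/s, a = -4 m/s².
v = v₀ + at → t = (2.5 − 4.00) / -4 = 0.375 s
v² = v₀² + 2aΔx → Δx = (2.5² − 4.00²)/(2·-4) = 1.22 m

Phase 2 (accelerating): v₀ = 2.50 m/s, a = 1.5 m/s².
v = v₀ + at = 2.50 + (1.5)(2.5) = 6.25 m/s
Δx = v₀t + ½at² = 2.50·2.5 + 0.5·1.5·2.5² = 10.9 m

Phase 3 (constant speed): v₀ = 6.25 m/s, a = 0 m/s².
v = v₀ + at = 6.25 + (0)(12.5) = 6.25 m/s
Δx = v₀t + ½at² = 6.25·12.5 + 0.5·0·12.5² = 78.1 m

Phase 4 (accelerating): v₀ = 6.25 m/s, a = 1.5 m/s².
v = v₀ + at → t = (8.5 − 6.25) / 1.5 = 1.50 s
v² = v₀² + 2aΔx → Δx = (8.5² − 6.25²)/(2·1.5) = 11.1 m
Total time = 0.375 + 2.50 + 12.5 + 1.50 = 16.9 s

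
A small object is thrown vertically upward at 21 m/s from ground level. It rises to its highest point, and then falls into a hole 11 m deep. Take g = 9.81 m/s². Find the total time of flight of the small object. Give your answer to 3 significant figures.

Phase 1 (rising): v₀ = 21.0 m/s, a = -9.81 m/s².
v = v₀ + at → t = (0 − 21.0) / -9.81 = 2.14 s
v² = v₀² + 2aΔx → Δx = (0² − 21.0²)/(2·-9.81) = 22.5 m

Phase 2 (falling): v₀ = 0 m/s, a = -9.81 m/s².
Falls 33.5 m from rest: t = √(2·33.5/9.81) = 2.61 s; v = g·t = 25.6 m/s.
Total time = 2.14 + 2.61 = 4.75 s

4.75 s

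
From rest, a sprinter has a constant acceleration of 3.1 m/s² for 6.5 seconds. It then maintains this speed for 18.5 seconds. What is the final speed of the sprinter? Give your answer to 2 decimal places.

20.15 m/s

Phase 1 (accelerating): v₀ = 0 m/s, a = 3.1 m/s².
v = v₀ + at = 0 + (3.1)(6.5) = 20.2 m/s
Δx = v₀t + ½at² = 0·6.5 + 0.5·3.1·6.5² = 65.5 m

Phase 2 (constant speed): v₀ = 20.2 m/s, a = 0 m/s².
v = v₀ + at = 20.2 + (0)(18.5) = 20.2 m/s
Δx = v₀t + ½at² = 20.2·18.5 + 0.5·0·18.5² = 373 m
Final speed = 20.2 m/s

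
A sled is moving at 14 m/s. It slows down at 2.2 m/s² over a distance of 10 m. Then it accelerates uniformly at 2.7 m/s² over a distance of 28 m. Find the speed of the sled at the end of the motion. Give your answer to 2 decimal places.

17.41 m/s

Phase 1 (decelerating): v₀ = 14.0 m/s, a = -2.2 m/s².
v² = v₀² + 2aΔx = 14.0² + 2·-2.2·10 = 152 → v = 12.3 m/s
t = (v − v₀)/a = (12.3 − 14.0)/-2.2 = 0.760 s

Phase 2 (accelerating): v₀ = 12.3 m/s, a = 2.7 m/s².
v² = v₀² + 2aΔx = 12.3² + 2·2.7·28 = 303 → v = 17.4 m/s
t = (v − v₀)/a = (17.4 − 12.3)/2.7 = 1.88 s
Final speed = 17.4 m/s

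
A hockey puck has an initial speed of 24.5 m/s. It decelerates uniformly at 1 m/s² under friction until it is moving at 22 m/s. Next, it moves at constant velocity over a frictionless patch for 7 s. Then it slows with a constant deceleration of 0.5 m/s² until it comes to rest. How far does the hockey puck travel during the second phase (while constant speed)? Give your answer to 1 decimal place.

154.0 m

Phase 1 (decelerating): v₀ = 24.5 m/s, a = -1 m/s².
v = v₀ + at → t = (22 − 24.5) / -1 = 2.50 s
v² = v₀² + 2aΔx → Δx = (22² − 24.5²)/(2·-1) = 58.1 m

Phase 2 (constant speed): v₀ = 22.0 m/s, a = 0 m/s².
v = v₀ + at = 22.0 + (0)(7) = 22.0 m/s
Δx = v₀t + ½at² = 22.0·7 + 0.5·0·7² = 154 m
Distance in phase 2 = 154 m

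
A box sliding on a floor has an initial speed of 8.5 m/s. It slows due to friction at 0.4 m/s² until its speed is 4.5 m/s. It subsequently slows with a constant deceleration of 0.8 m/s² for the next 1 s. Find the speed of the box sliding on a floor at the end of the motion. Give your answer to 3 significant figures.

3.70 m/s

Phase 1 (decelerating): v₀ = 8.50 m/s, a = -0.4 m/s².
v = v₀ + at → t = (4.5 − 8.50) / -0.4 = 10.0 s
v² = v₀² + 2aΔx → Δx = (4.5² − 8.50²)/(2·-0.4) = 65.0 m

Phase 2 (decelerating): v₀ = 4.50 m/s, a = -0.8 m/s².
v = v₀ + at = 4.50 + (-0.8)(1) = 3.70 m/s
Δx = v₀t + ½at² = 4.50·1 + 0.5·-0.8·1² = 4.10 m
Final speed = 3.70 m/s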